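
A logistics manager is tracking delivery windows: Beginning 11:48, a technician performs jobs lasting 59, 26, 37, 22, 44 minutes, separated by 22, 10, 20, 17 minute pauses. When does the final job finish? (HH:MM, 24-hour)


Start: 11:48 = 708 min from midnight
  after task 1 (59 min): 12:47
  after break (22 min): 13:09
  after task 2 (26 min): 13:35
  after break (10 min): 13:45
  after task 3 (37 min): 14:22
  after break (20 min): 14:42
  after task 4 (22 min): 15:04
  after break (17 min): 15:21
  after task 5 (44 min): 16:05
Total elapsed: 257 minutes
End time: 16:05

16:05


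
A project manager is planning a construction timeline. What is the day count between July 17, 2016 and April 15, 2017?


Start date: 2016-07-17
End date: 2017-04-15
Jul 2016: +15 days
Aug 2016: +31 days
Sep 2016: +30 days
... (7 more months)
Total: 272 days

272


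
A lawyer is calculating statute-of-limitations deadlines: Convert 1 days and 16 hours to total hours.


Days: 1
Extra hours: 16
Hours per day: 24
Days to hours: 1 x 24 = 24
Total: 24 + 16 = 40

40


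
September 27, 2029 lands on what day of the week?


Date: 2029-09-27
January 1, 2029 is a Monday
Day of year: 270
Offset from Jan 1: 269 days
269 mod 7 = 3
Result: Thursday

Thursday


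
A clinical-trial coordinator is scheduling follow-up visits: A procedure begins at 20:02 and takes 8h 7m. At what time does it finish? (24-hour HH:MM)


Start time: 20:02
Adding: 8 hours 7 minutes
Minutes: 2 + 7 = 9
Hours: 20 + 8 + 0 = 28
Hour wraparound: 28 mod 24 = 4
Result: 04:09

04:09


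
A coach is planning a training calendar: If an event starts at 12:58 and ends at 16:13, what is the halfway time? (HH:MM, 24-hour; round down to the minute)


Start time: 12:58 = 778 minutes from midnight
End time: 16:13 = 973 minutes from midnight
Sum: 778 + 973 = 1751
Midpoint: 1751 / 2 = 875 minutes
Convert: 875 / 60 = 14 hours, 35 minutes
Result: 14:35

14:35


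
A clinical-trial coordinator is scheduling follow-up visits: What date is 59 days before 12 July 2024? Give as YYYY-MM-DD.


Start: 2024-07-12
Subtracting 59 days
Days already passed in July: 12
After going back through July: 47 more days to subtract
June 2024: 30 days, 17 remaining
May 2024 has 31 days, need 17
Result: 2024-05-14

2024-05-14


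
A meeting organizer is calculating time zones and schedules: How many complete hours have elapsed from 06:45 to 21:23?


Start: 06:45
End: 21:23
Hour difference: 21 - 6 = 15 hours
Minute difference: 23 - 45 = -22 minutes
Total minutes: 878
Complete hours: 878 / 60 = 14 (remainder 38)

14


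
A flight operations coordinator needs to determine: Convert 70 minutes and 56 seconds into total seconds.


Minutes: 70
Seconds: 56
Convert minutes to seconds: 70 x 60 = 4200
Add remaining seconds: 4200 + 56 = 4256

4256


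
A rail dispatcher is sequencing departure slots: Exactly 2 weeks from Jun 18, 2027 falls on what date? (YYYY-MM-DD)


Start: 2027-06-18
Weeks to add: 2
Convert to days: 2 x 7 = 14 days
Add 14 days to 2027-06-18
Result: 2027-07-02

2027-07-02


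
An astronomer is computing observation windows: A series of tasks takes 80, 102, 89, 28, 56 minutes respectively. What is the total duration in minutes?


Durations: 80, 102, 89, 28, 56
Running sum: 80
+ 102 = 182
+ 89 = 271
+ 28 = 299
+ 56 = 355
Total duration: 355 minutes
That is 5 hours and 55 minutes

355


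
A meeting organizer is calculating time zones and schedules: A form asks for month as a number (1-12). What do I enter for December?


Calendar month order:
11. November
12. December <--
December is month number 12

12


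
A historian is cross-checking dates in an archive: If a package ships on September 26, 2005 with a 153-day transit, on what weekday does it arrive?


Start: 2005-09-26 (Monday)
Step 1 - find target date: add 153 days
  2005-09-26 + 153 days = 2006-02-26
Step 2 - day of week:
  153 mod 7 = 6
  Monday + 6 days -> Sunday
Result: Sunday (2006-02-26)

Sunday


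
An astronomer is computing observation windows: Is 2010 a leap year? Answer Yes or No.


Year: 2010
Divisible by 4? 2010 / 4 = 502.5 -> No
Not divisible by 4, so NOT a leap year

No


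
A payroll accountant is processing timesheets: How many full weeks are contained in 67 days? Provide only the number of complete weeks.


Total days: 67
Days per week: 7
Division: 67 / 7 = 9 remainder 4
Complete weeks: 9
Remaining days: 4

9


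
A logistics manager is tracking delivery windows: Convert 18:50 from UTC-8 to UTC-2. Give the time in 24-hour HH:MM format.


Local time: 18:50 at UTC-8 (offset -8h)
Target zone: UTC-2 (offset -2h)
Difference: -2 - (-8) = 6 hours
Calculation: 18 + (6) = 24
Wraparound: (24) mod 24 = 0
Result: 00:50

00:50


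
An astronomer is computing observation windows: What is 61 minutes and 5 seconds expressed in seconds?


Minutes: 61
Extra seconds: 5
Seconds per minute: 60
Minutes to seconds: 61 x 60 = 3660
Total: 3660 + 5 = 3665

3665


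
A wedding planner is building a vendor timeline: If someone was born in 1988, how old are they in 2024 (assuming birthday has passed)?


Birth year: 1988
Current year: 2024
Age = current year - birth year
Age = 2024 - 1988 = 36

36


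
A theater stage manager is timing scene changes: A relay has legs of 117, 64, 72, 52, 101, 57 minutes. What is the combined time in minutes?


Durations: 117, 64, 72, 52, 101, 57
Running sum: 117
+ 64 = 181
+ 72 = 253
+ 52 = 305
+ 101 = 406
+ 57 = 463
Total duration: 463 minutes
That is 7 hours and 43 minutes

463


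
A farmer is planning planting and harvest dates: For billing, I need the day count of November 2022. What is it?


Month: November
Year: 2022
November is a 30-day month
Total: 30 days

30


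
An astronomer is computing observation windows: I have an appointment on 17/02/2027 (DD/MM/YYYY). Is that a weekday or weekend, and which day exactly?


Date: 2027-02-17
January 1, 2027 is a Friday
Day of year: 48
Offset from Jan 1: 47 days
47 mod 7 = 5
Result: Wednesday

Wednesday


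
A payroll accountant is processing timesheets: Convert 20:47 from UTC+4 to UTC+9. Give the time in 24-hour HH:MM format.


Local time: 20:47 at UTC+4 (offset 4h)
Target zone: UTC+9 (offset 9h)
Difference: 9 - (4) = 5 hours
Calculation: 20 + (5) = 25
Wraparound: (25) mod 24 = 1
Result: 01:47

01:47


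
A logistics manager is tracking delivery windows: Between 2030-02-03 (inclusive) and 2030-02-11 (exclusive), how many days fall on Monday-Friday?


Start: 2030-02-03 (Sunday)
End (exclusive): 2030-02-11 (Monday)
Total calendar days: 8
Full weeks: 8 // 7 = 1 -> 5 weekdays
Remaining 1 days starting on Sunday:
  Sun(-) -> 0 weekdays
Total business days: 5 + 0 = 5

5


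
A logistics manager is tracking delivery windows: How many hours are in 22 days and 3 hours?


Days: 22
Extra hours: 3
Hours per day: 24
Days to hours: 22 x 24 = 528
Total: 528 + 3 = 531

531


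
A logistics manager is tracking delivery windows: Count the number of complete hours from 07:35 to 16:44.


Start: 07:35
End: 16:44
Hour difference: 16 - 7 = 9 hours
Minute difference: 44 - 35 = 9 minutes
Total minutes: 549
Complete hours: 549 / 60 = 9 (remainder 9)

9


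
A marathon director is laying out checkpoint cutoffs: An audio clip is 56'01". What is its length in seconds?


Minutes: 56
Seconds: 1
Convert minutes to seconds: 56 x 60 = 3360
Add remaining seconds: 3360 + 1 = 3361

3361


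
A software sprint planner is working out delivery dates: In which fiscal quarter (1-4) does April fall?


Month: April (month 4)
Q1: January-March (months 1-3)
Q2: April-June (months 4-6)
Q3: July-September (months 7-9)
Q4: October-December (months 10-12)
Month 4 falls in Q2

2


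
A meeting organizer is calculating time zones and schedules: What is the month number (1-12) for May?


Calendar month order:
4. April
5. May <--
6. June
May is month number 5

5


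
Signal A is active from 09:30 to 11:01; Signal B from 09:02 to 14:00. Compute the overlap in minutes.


Interval A: [570, 661] minutes from midnight
Interval B: [542, 840] minutes from midnight
Overlap start = max(570, 542) = 570
Overlap end = min(661, 840) = 661
Overlap = 661 - 570 = 91 minutes

91


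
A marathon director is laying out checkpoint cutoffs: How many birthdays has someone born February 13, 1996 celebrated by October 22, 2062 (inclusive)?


Birth: 1996-02-13
Reference: 2062-10-22
Year difference: 2062 - 1996 = 66
Has birthday (02-13) occurred by 10-22? Yes
Age in full years: 66

66


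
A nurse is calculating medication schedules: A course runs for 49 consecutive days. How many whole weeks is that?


Total days: 49
Days per week: 7
Division: 49 / 7 = 7 remainder 0
Complete weeks: 7
Remaining days: 0

7


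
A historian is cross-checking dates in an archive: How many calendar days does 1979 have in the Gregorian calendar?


Year: 1979
Check leap year rules:
Divisible by 4? No
1979 is not a leap year
Days: 365

365


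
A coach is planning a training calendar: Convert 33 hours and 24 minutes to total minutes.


Hours: 33
Minutes: 24
Convert hours to minutes: 33 x 60 = 1980
Add remaining minutes: 1980 + 24 = 2004

2004


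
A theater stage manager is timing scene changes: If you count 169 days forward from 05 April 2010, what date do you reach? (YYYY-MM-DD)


Start: 2010-04-05
Adding 169 days
Days remaining in April: 25
After April: 144 days still to add
May 2010: 31 days, 113 remaining
June 2010: 30 days, 83 remaining
July 2010: 31 days, 52 remaining
August 2010: 31 days, 21 remaining
Result: 2010-09-21

2010-09-21


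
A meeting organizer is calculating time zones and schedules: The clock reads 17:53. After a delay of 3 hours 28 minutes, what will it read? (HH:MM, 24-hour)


Start time: 17:53
Adding: 3 hours 28 minutes
Minutes: 53 + 28 = 81
Minute overflow: 81 >= 60, so carry 1 hour, minutes = 21
Hours: 17 + 3 + 1 = 21
Result: 21:21

21:21


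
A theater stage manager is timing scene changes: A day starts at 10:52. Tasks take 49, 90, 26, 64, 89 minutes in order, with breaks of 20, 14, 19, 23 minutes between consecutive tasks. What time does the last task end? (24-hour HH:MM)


Start: 10:52 = 652 min from midnight
  after task 1 (49 min): 11:41
  after break (20 min): 12:01
  after task 2 (90 min): 13:31
  after break (14 min): 13:45
  after task 3 (26 min): 14:11
  after break (19 min): 14:30
  after task 4 (64 min): 15:34
  after break (23 min): 15:57
  after task 5 (89 min): 17:26
Total elapsed: 394 minutes
End time: 17:26

17:26


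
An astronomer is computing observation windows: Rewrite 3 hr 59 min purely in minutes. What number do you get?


Hours: 3
Extra minutes: 59
Minutes per hour: 60
Hours to minutes: 3 x 60 = 180
Total: 180 + 59 = 239

239


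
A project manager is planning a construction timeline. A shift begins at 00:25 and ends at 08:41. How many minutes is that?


Start time: 00:25 = 25 minutes from midnight
End time: 08:41 = 521 minutes from midnight
Difference: 521 - 25 = 496 minutes
That is 8 hours and 16 minutes

496


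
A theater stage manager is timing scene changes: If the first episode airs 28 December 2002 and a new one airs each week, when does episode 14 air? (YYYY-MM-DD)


First occurrence: 2002-12-28 (occurrence 1)
Each occurrence is 7 days after the previous.
Occurrence 14 is 13 weeks after the first.
13 weeks = 91 days
2002-12-28 + 91 days = 2003-03-29

2003-03-29


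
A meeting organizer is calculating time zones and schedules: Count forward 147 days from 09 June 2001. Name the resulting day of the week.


Start: 2001-06-09 (Saturday)
Step 1 - find target date: add 147 days
  2001-06-09 + 147 days = 2001-11-03
Step 2 - day of week:
  147 mod 7 = 0
  Saturday + 0 days -> Saturday
Result: Saturday (2001-11-03)

Saturday


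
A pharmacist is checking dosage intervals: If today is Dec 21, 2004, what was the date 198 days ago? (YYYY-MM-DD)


Start: 2004-12-21
Subtracting 198 days
Days already passed in December: 21
After going back through December: 177 more days to subtract
November 2004: 30 days, 147 remaining
October 2004: 31 days, 116 remaining
September 2004: 30 days, 86 remaining
August 2004: 31 days, 55 remaining
Result: 2004-06-06

2004-06-06


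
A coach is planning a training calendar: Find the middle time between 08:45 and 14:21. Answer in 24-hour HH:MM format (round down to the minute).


Start time: 08:45 = 525 minutes from midnight
End time: 14:21 = 861 minutes from midnight
Sum: 525 + 861 = 1386
Midpoint: 1386 / 2 = 693 minutes
Convert: 693 / 60 = 11 hours, 33 minutes
Result: 11:33

11:33


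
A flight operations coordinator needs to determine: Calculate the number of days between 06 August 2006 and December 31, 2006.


Start: August 06, 2006
End: December 31, 2006
Days left in August: 25
September: 30
October: 31
November: 30
December: 31
Sum of remaining months: 122
Total: 25 + 122 = 147

147


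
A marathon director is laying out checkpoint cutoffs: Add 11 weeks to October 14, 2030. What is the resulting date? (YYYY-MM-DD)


Start: 2030-10-14
Weeks to add: 11
Convert to days: 11 x 7 = 77 days
Add 77 days to 2030-10-14
Result: 2030-12-30

2030-12-30


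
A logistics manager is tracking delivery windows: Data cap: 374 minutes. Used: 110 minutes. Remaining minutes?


Total budget: 374 minutes
Time used: 110 minutes
Remaining: 374 - 110 = 264 minutes
Percent used: 29.4%
Percent remaining: 70.6%

264


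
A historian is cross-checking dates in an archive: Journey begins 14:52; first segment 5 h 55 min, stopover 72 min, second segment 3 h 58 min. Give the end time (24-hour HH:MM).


Depart: 14:52
Leg 1: +355 min -> 20:47
Layover: +72 min -> 21:59
Leg 2: +238 min -> 01:57
Total travel: 665 minutes = 11h 5m
Arrival: 01:57

01:57


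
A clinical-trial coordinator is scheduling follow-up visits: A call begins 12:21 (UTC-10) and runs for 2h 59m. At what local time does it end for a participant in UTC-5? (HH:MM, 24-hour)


Start: 12:21 in UTC-10
Step 1 - add duration:
  minutes: 21 + 59 = 80 (carry 1h)
  hours: 12 + 2 + 1 = 15
  end in UTC-10: 15:20
Step 2 - convert UTC-10 -> UTC-5:
  offset difference: -5 - (-10) = 5 hours
  15 + (5) = 20 -> mod 24 = 20
Result: 20:20 in UTC-5

20:20


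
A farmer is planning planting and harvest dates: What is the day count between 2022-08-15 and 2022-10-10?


Start date: 2022-08-15
End date: 2022-10-10
Aug 2022: +17 days
Sep 2022: +30 days
Oct 2022: +9 days
Total: 56 days

56


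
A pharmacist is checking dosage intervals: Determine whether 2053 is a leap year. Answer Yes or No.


Year: 2053
Divisible by 4? 2053 / 4 = 513.25 -> No
Not divisible by 4, so NOT a leap year

No


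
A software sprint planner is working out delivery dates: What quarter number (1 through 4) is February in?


Month: February (month 2)
Q1: January-March (months 1-3)
Q2: April-June (months 4-6)
Q3: July-September (months 7-9)
Q4: October-December (months 10-12)
Month 2 falls in Q1

1


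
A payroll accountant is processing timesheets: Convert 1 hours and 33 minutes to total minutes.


Hours: 1
Minutes: 33
Convert hours to minutes: 1 x 60 = 60
Add remaining minutes: 60 + 33 = 93

93


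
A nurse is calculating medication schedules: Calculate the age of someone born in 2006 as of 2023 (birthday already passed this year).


Birth year: 2006
Current year: 2023
Age = current year - birth year
Age = 2023 - 2006 = 17

17


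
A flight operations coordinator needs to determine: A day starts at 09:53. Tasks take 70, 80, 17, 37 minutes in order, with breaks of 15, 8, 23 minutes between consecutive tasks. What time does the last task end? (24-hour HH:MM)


Start: 09:53 = 593 min from midnight
  after task 1 (70 min): 11:03
  after break (15 min): 11:18
  after task 2 (80 min): 12:38
  after break (8 min): 12:46
  after task 3 (17 min): 13:03
  after break (23 min): 13:26
  after task 4 (37 min): 14:03
Total elapsed: 250 minutes
End time: 14:03

14:03


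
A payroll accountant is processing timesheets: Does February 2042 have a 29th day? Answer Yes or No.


Year: 2042
Divisible by 4? 2042 / 4 = 510.5 -> No
Not divisible by 4, so NOT a leap year

No


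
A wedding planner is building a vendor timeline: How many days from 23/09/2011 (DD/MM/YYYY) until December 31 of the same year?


Start: September 23, 2011
End: December 31, 2011
Days left in September: 7
October: 31
November: 30
December: 31
Sum of remaining months: 92
Total: 7 + 92 = 99

99


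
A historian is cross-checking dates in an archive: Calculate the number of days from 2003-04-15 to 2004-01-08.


Start date: 2003-04-15
End date: 2004-01-08
Apr 2003: +16 days
May 2003: +31 days
Jun 2003: +30 days
... (7 more months)
Total: 268 days

268


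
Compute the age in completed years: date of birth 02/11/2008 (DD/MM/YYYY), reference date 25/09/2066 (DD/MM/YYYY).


Birth: 2008-11-02
Reference: 2066-09-25
Year difference: 2066 - 2008 = 58
Has birthday (11-02) occurred by 09-25? No
Birthday not yet reached this year -> subtract 1
Age in full years: 57

57


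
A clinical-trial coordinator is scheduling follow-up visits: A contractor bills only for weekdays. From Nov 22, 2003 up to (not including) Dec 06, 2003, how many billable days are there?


Start: 2003-11-22 (Saturday)
End (exclusive): 2003-12-06 (Saturday)
Total calendar days: 14
Full weeks: 14 // 7 = 2 -> 10 weekdays
Remaining 0 days starting on Saturday:
Total business days: 10 + 0 = 10

10


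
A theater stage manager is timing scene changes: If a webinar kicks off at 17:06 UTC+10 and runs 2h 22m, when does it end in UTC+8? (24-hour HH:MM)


Start: 17:06 in UTC+10
Step 1 - add duration:
  minutes: 6 + 22 = 28
  hours: 17 + 2 + 0 = 19
  end in UTC+10: 19:28
Step 2 - convert UTC+10 -> UTC+8:
  offset difference: 8 - (10) = -2 hours
  19 + (-2) = 17 -> mod 24 = 17
Result: 17:28 in UTC+8

17:28


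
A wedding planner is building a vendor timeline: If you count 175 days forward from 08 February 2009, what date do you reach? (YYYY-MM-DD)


Start: 2009-02-08
Adding 175 days
Days remaining in February: 20
After February: 155 days still to add
March 2009: 31 days, 124 remaining
April 2009: 30 days, 94 remaining
May 2009: 31 days, 63 remaining
June 2009: 30 days, 33 remaining
Result: 2009-08-02

2009-08-02


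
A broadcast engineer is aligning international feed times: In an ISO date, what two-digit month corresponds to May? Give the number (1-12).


Calendar month order:
4. April
5. May <--
6. June
May is month number 5

5


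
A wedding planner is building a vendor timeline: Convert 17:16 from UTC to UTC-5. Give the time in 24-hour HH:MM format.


Local time: 17:16 at UTC (offset 0h)
Target zone: UTC-5 (offset -5h)
Difference: -5 - (0) = -5 hours
Calculation: 17 + (-5) = 12
Result: 12:16

12:16


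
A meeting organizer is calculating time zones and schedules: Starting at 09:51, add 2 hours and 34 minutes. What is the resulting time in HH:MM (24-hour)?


Start time: 09:51
Adding: 2 hours 34 minutes
Minutes: 51 + 34 = 85
Minute overflow: 85 >= 60, so carry 1 hour, minutes = 25
Hours: 9 + 2 + 1 = 12
Result: 12:25

12:25


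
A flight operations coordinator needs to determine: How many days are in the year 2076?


Year: 2076
Check leap year rules:
Divisible by 4? Yes
Divisible by 100? No
2076 is a leap year
Days: 366

366


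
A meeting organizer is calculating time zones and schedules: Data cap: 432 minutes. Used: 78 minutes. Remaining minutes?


Total budget: 432 minutes
Time used: 78 minutes
Remaining: 432 - 78 = 354 minutes
Percent used: 18.1%
Percent remaining: 81.9%

354


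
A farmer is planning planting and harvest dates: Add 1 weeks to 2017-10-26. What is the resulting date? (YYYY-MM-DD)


Start: 2017-10-26
Weeks to add: 1
Convert to days: 1 x 7 = 7 days
Add 7 days to 2017-10-26
Result: 2017-11-02

2017-11-02


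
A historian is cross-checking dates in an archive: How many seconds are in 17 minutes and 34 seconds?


Minutes: 17
Extra seconds: 34
Seconds per minute: 60
Minutes to seconds: 17 x 60 = 1020
Total: 1020 + 34 = 1054

1054


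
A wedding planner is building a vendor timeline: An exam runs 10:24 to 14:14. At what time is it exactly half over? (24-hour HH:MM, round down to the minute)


Start time: 10:24 = 624 minutes from midnight
End time: 14:14 = 854 minutes from midnight
Sum: 624 + 854 = 1478
Midpoint: 1478 / 2 = 739 minutes
Convert: 739 / 60 = 12 hours, 19 minutes
Result: 12:19

12:19


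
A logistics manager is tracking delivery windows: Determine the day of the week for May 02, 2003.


Date: 2003-05-02
January 1, 2003 is a Wednesday
Day of year: 122
Offset from Jan 1: 121 days
121 mod 7 = 2
Result: Friday

Friday


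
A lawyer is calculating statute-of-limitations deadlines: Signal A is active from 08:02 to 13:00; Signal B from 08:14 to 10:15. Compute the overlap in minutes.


Interval A: [482, 780] minutes from midnight
Interval B: [494, 615] minutes from midnight
Overlap start = max(482, 494) = 494
Overlap end = min(780, 615) = 615
Overlap = 615 - 494 = 121 minutes

121


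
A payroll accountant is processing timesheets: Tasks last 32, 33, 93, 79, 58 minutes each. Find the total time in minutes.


Durations: 32, 33, 93, 79, 58
Running sum: 32
+ 33 = 65
+ 93 = 158
+ 79 = 237
+ 58 = 295
Total duration: 295 minutes
That is 4 hours and 55 minutes

295


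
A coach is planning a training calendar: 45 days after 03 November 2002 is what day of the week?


Start: 2002-11-03 (Sunday)
Step 1 - find target date: add 45 days
  2002-11-03 + 45 days = 2002-12-18
Step 2 - day of week:
  45 mod 7 = 3
  Sunday + 3 days -> Wednesday
Result: Wednesday (2002-12-18)

Wednesday


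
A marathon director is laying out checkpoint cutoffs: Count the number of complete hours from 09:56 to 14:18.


Start: 09:56
End: 14:18
Hour difference: 14 - 9 = 5 hours
Minute difference: 18 - 56 = -38 minutes
Total minutes: 262
Complete hours: 262 / 60 = 4 (remainder 22)

4


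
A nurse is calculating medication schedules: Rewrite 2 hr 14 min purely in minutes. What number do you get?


Hours: 2
Extra minutes: 14
Minutes per hour: 60
Hours to minutes: 2 x 60 = 120
Total: 120 + 14 = 134

134


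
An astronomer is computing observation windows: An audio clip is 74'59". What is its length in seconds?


Minutes: 74
Seconds: 59
Convert minutes to seconds: 74 x 60 = 4440
Add remaining seconds: 4440 + 59 = 4499

4499


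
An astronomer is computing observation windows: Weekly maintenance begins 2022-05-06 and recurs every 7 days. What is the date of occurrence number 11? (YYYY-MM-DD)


First occurrence: 2022-05-06 (occurrence 1)
Each occurrence is 7 days after the previous.
Occurrence 11 is 10 weeks after the first.
10 weeks = 70 days
2022-05-06 + 70 days = 2022-07-15

2022-07-15


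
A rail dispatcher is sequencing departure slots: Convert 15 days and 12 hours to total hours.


Days: 15
Extra hours: 12
Hours per day: 24
Days to hours: 15 x 24 = 360
Total: 360 + 12 = 372

372


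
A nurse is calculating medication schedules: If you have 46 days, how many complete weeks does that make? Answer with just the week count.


Total days: 46
Days per week: 7
Division: 46 / 7 = 6 remainder 4
Complete weeks: 6
Remaining days: 4

6


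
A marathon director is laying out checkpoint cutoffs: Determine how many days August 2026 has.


Month: August
Year: 2026
August is a 31-day month
Total: 31 days

31


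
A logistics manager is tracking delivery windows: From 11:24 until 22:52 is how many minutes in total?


Start time: 11:24 = 684 minutes from midnight
End time: 22:52 = 1372 minutes from midnight
Difference: 1372 - 684 = 688 minutes
That is 11 hours and 28 minutes

688


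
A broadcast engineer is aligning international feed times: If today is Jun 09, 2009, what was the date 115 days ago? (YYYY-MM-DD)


Start: 2009-06-09
Subtracting 115 days
Days already passed in June: 9
After going back through June: 106 more days to subtract
May 2009: 31 days, 75 remaining
April 2009: 30 days, 45 remaining
March 2009: 31 days, 14 remaining
February 2009 has 28 days, need 14
Result: 2009-02-14

2009-02-14


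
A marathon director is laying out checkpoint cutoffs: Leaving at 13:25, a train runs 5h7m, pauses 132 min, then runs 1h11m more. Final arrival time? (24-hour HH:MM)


Depart: 13:25
Leg 1: +307 min -> 18:32
Layover: +132 min -> 20:44
Leg 2: +71 min -> 21:55
Total travel: 510 minutes = 8h 30m
Arrival: 21:55

21:55


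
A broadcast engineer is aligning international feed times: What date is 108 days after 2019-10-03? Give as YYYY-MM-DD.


Start: 2019-10-03
Adding 108 days
Days remaining in October: 28
After October: 80 days still to add
November 2019: 30 days, 50 remaining
December 2019: 31 days, 19 remaining
January 2020 has 31 days, need 19
Result: 2020-01-19

2020-01-19


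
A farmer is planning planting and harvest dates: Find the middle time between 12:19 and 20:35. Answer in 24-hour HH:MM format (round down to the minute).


Start time: 12:19 = 739 minutes from midnight
End time: 20:35 = 1235 minutes from midnight
Sum: 739 + 1235 = 1974
Midpoint: 1974 / 2 = 987 minutes
Convert: 987 / 60 = 16 hours, 27 minutes
Result: 16:27

16:27


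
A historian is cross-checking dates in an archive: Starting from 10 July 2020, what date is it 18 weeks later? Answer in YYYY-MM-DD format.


Start: 2020-07-10
Weeks to add: 18
Convert to days: 18 x 7 = 126 days
Add 126 days to 2020-07-10
Result: 2020-11-13

2020-11-13


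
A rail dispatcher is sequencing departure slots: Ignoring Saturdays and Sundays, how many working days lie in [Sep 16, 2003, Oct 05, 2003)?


Start: 2003-09-16 (Tuesday)
End (exclusive): 2003-10-05 (Sunday)
Total calendar days: 19
Full weeks: 19 // 7 = 2 -> 10 weekdays
Remaining 5 days starting on Tuesday:
  Tue(w), Wed(w), Thu(w), Fri(w), Sat(-) -> 4 weekdays
Total business days: 10 + 4 = 14

14


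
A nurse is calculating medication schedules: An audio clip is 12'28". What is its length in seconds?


Minutes: 12
Seconds: 28
Convert minutes to seconds: 12 x 60 = 720
Add remaining seconds: 720 + 28 = 748

748


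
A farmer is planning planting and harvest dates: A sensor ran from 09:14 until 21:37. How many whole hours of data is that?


Start: 09:14
End: 21:37
Hour difference: 21 - 9 = 12 hours
Minute difference: 37 - 14 = 23 minutes
Total minutes: 743
Complete hours: 743 / 60 = 12 (remainder 23)

12


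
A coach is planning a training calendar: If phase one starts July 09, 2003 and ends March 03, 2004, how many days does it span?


Start date: 2003-07-09
End date: 2004-03-03
Jul 2003: +23 days
Aug 2003: +31 days
Sep 2003: +30 days
... (6 more months)
Total: 238 days

238


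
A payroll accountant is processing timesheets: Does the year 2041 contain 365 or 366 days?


Year: 2041
Check leap year rules:
Divisible by 4? No
2041 is not a leap year
Days: 365

365


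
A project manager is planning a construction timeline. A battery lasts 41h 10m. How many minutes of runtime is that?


Hours: 41
Extra minutes: 10
Minutes per hour: 60
Hours to minutes: 41 x 60 = 2460
Total: 2460 + 10 = 2470

2470


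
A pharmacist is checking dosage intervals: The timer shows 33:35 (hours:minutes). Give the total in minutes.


Hours: 33
Minutes: 35
Convert hours to minutes: 33 x 60 = 1980
Add remaining minutes: 1980 + 35 = 2015

2015


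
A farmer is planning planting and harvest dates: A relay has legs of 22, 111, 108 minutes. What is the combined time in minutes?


Durations: 22, 111, 108
Running sum: 22
+ 111 = 133
+ 108 = 241
Total duration: 241 minutes
That is 4 hours and 1 minutes

241


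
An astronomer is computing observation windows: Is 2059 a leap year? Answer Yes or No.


Year: 2059
Divisible by 4? 2059 / 4 = 514.75 -> No
Not divisible by 4, so NOT a leap year

No


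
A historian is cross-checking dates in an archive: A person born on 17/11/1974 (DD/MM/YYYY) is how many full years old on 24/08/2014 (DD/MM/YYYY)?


Birth: 1974-11-17
Reference: 2014-08-24
Year difference: 2014 - 1974 = 40
Has birthday (11-17) occurred by 08-24? No
Birthday not yet reached this year -> subtract 1
Age in full years: 39

39


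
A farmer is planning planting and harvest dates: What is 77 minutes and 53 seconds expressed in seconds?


Minutes: 77
Extra seconds: 53
Seconds per minute: 60
Minutes to seconds: 77 x 60 = 4620
Total: 4620 + 53 = 4673

4673


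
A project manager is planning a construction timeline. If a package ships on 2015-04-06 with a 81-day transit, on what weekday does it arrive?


Start: 2015-04-06 (Monday)
Step 1 - find target date: add 81 days
  2015-04-06 + 81 days = 2015-06-26
Step 2 - day of week:
  81 mod 7 = 4
  Monday + 4 days -> Friday
Result: Friday (2015-06-26)

Friday


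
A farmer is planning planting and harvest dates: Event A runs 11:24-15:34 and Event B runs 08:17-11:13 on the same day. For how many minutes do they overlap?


Interval A: [684, 934] minutes from midnight
Interval B: [497, 673] minutes from midnight
Overlap start = max(684, 497) = 684
Overlap end = min(934, 673) = 673
End <= start, so the intervals do not overlap: 0 minutes

0


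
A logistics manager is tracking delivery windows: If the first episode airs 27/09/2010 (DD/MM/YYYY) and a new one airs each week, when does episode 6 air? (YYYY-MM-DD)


First occurrence: 2010-09-27 (occurrence 1)
Each occurrence is 7 days after the previous.
Occurrence 6 is 5 weeks after the first.
5 weeks = 35 days
2010-09-27 + 35 days = 2010-11-01

2010-11-01


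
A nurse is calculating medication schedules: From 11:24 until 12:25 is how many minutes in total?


Start time: 11:24 = 684 minutes from midnight
End time: 12:25 = 745 minutes from midnight
Difference: 745 - 684 = 61 minutes
That is 1 hours and 1 minutes

61


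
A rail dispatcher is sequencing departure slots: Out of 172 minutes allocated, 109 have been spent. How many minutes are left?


Total budget: 172 minutes
Time used: 109 minutes
Remaining: 172 - 109 = 63 minutes
Percent used: 63.4%
Percent remaining: 36.6%

63


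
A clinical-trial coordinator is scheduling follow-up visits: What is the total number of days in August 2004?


Month: August
Year: 2004
August is a 31-day month
Total: 31 days

31


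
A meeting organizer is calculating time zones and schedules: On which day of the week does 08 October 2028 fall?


Date: 2028-10-08
January 1, 2028 is a Saturday
Day of year: 282
Offset from Jan 1: 281 days
281 mod 7 = 1
Result: Sunday

Sunday


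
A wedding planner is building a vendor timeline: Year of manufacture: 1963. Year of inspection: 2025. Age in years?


Birth year: 1963
Current year: 2025
Age = current year - birth year
Age = 2025 - 1963 = 62

62


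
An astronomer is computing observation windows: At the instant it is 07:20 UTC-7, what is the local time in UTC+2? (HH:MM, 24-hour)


Local time: 07:20 at UTC-7 (offset -7h)
Target zone: UTC+2 (offset 2h)
Difference: 2 - (-7) = 9 hours
Calculation: 7 + (9) = 16
Result: 16:20

16:20


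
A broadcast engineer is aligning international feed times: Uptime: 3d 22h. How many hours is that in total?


Days: 3
Extra hours: 22
Hours per day: 24
Days to hours: 3 x 24 = 72
Total: 72 + 22 = 94

94


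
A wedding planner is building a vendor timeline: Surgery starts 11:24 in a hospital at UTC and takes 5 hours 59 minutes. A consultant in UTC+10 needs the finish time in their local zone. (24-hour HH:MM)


Start: 11:24 in UTC
Step 1 - add duration:
  minutes: 24 + 59 = 83 (carry 1h)
  hours: 11 + 5 + 1 = 17
  end in UTC: 17:23
Step 2 - convert UTC -> UTC+10:
  offset difference: 10 - (0) = 10 hours
  17 + (10) = 27 -> mod 24 = 3
Result: 03:23 in UTC+10

03:23


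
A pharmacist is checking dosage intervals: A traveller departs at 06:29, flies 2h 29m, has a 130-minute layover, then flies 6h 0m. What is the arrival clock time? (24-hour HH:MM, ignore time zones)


Depart: 06:29
Leg 1: +149 min -> 08:58
Layover: +130 min -> 11:08
Leg 2: +360 min -> 17:08
Total travel: 639 minutes = 10h 39m
Arrival: 17:08

17:08


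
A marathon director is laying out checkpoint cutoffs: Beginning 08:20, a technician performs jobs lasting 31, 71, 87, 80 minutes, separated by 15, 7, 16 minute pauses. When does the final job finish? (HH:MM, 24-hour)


Start: 08:20 = 500 min from midnight
  after task 1 (31 min): 08:51
  after break (15 min): 09:06
  after task 2 (71 min): 10:17
  after break (7 min): 10:24
  after task 3 (87 min): 11:51
  after break (16 min): 12:07
  after task 4 (80 min): 13:27
Total elapsed: 307 minutes
End time: 13:27

13:27


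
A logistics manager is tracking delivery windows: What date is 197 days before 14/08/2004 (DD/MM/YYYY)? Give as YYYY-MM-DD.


Start: 2004-08-14
Subtracting 197 days
Days already passed in August: 14
After going back through August: 183 more days to subtract
July 2004: 31 days, 152 remaining
June 2004: 30 days, 122 remaining
May 2004: 31 days, 91 remaining
April 2004: 30 days, 61 remaining
Result: 2004-01-30

2004-01-30


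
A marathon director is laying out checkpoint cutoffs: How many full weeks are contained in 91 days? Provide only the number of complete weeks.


Total days: 91
Days per week: 7
Division: 91 / 7 = 13 remainder 0
Complete weeks: 13
Remaining days: 0

13


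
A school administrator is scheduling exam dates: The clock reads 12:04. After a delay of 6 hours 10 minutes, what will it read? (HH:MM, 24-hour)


Start time: 12:04
Adding: 6 hours 10 minutes
Minutes: 4 + 10 = 14
Hours: 12 + 6 + 0 = 18
Result: 18:14

18:14


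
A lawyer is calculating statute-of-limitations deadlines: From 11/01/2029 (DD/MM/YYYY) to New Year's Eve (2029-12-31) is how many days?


Start: January 11, 2029
End: December 31, 2029
Days left in January: 20
February: 28
March: 31
April: 30
May: 31
... plus remaining months
Sum of remaining months: 334
Total: 20 + 334 = 354

354


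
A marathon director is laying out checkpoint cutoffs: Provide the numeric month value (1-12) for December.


Calendar month order:
11. November
12. December <--
December is month number 12

12


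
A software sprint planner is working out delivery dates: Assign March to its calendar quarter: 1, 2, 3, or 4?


Month: March (month 3)
Q1: January-March (months 1-3)
Q2: April-June (months 4-6)
Q3: July-September (months 7-9)
Q4: October-December (months 10-12)
Month 3 falls in Q1

1


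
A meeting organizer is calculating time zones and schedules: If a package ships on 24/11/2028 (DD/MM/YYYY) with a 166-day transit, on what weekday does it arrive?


Start: 2028-11-24 (Friday)
Step 1 - find target date: add 166 days
  2028-11-24 + 166 days = 2029-05-09
Step 2 - day of week:
  166 mod 7 = 5
  Friday + 5 days -> Wednesday
Result: Wednesday (2029-05-09)

Wednesday


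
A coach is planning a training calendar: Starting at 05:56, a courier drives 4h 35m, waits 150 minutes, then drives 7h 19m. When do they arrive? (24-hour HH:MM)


Depart: 05:56
Leg 1: +275 min -> 10:31
Layover: +150 min -> 13:01
Leg 2: +439 min -> 20:20
Total travel: 864 minutes = 14h 24m
Arrival: 20:20

20:20


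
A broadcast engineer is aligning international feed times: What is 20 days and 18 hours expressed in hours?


Days: 20
Extra hours: 18
Hours per day: 24
Days to hours: 20 x 24 = 480
Total: 480 + 18 = 498

498


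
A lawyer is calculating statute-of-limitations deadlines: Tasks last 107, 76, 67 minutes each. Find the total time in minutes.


Durations: 107, 76, 67
Running sum: 107
+ 76 = 183
+ 67 = 250
Total duration: 250 minutes
That is 4 hours and 10 minutes

250


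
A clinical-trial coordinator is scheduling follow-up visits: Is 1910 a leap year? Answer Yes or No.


Year: 1910
Divisible by 4? 1910 / 4 = 477.5 -> No
Not divisible by 4, so NOT a leap year

No


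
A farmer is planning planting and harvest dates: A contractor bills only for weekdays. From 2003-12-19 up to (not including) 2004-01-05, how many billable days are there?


Start: 2003-12-19 (Friday)
End (exclusive): 2004-01-05 (Monday)
Total calendar days: 17
Full weeks: 17 // 7 = 2 -> 10 weekdays
Remaining 3 days starting on Friday:
  Fri(w), Sat(-), Sun(-) -> 1 weekdays
Total business days: 10 + 1 = 11

11


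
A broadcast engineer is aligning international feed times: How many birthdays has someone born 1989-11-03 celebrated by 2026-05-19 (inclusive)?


Birth: 1989-11-03
Reference: 2026-05-19
Year difference: 2026 - 1989 = 37
Has birthday (11-03) occurred by 05-19? No
Birthday not yet reached this year -> subtract 1
Age in full years: 36

36


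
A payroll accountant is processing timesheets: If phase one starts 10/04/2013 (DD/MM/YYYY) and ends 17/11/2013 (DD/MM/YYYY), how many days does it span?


Start date: 2013-04-10
End date: 2013-11-17
Apr 2013: +21 days
May 2013: +31 days
Jun 2013: +30 days
... (5 more months)
Total: 221 days

221


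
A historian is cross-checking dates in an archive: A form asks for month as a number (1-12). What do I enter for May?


Calendar month order:
4. April
5. May <--
6. June
May is month number 5

5


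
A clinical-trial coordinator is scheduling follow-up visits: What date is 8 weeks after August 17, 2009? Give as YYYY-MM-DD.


Start: 2009-08-17
Weeks to add: 8
Convert to days: 8 x 7 = 56 days
Add 56 days to 2009-08-17
Result: 2009-10-12

2009-10-12


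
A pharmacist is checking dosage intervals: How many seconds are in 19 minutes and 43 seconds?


Minutes: 19
Extra seconds: 43
Seconds per minute: 60
Minutes to seconds: 19 x 60 = 1140
Total: 1140 + 43 = 1183

1183


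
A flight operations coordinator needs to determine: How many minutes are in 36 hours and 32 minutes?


Hours: 36
Extra minutes: 32
Minutes per hour: 60
Hours to minutes: 36 x 60 = 2160
Total: 2160 + 32 = 2192

2192


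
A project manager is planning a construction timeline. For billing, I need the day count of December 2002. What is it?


Month: December
Year: 2002
December is a 31-day month
Total: 31 days

31


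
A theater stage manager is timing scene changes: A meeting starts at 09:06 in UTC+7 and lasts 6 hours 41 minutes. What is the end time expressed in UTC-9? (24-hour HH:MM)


Start: 09:06 in UTC+7
Step 1 - add duration:
  minutes: 6 + 41 = 47
  hours: 9 + 6 + 0 = 15
  end in UTC+7: 15:47
Step 2 - convert UTC+7 -> UTC-9:
  offset difference: -9 - (7) = -16 hours
  15 + (-16) = -1 -> mod 24 = 23
Result: 23:47 in UTC-9

23:47


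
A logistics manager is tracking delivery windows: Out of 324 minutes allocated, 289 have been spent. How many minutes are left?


Total budget: 324 minutes
Time used: 289 minutes
Remaining: 324 - 289 = 35 minutes
Percent used: 89.2%
Percent remaining: 10.8%

35


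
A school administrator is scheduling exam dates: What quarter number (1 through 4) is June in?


Month: June (month 6)
Q1: January-March (months 1-3)
Q2: April-June (months 4-6)
Q3: July-September (months 7-9)
Q4: October-December (months 10-12)
Month 6 falls in Q2

2


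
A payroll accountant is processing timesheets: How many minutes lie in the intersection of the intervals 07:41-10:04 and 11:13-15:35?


Interval A: [461, 604] minutes from midnight
Interval B: [673, 935] minutes from midnight
Overlap start = max(461, 673) = 673
Overlap end = min(604, 935) = 604
End <= start, so the intervals do not overlap: 0 minutes

0


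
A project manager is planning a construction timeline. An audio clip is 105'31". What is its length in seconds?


Minutes: 105
Seconds: 31
Convert minutes to seconds: 105 x 60 = 6300
Add remaining seconds: 6300 + 31 = 6331

6331


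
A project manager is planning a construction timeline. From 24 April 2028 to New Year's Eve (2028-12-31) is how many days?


Start: April 24, 2028
End: December 31, 2028
Days left in April: 6
May: 31
June: 30
July: 31
August: 31
... plus remaining months
Sum of remaining months: 245
Total: 6 + 245 = 251

251
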